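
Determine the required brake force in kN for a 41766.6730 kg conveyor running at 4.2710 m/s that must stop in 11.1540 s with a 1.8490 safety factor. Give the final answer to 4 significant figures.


F = 41766.6730 * 4.2710 / 11.1540 * 1.8490 / 1000
F = 29.57 kN


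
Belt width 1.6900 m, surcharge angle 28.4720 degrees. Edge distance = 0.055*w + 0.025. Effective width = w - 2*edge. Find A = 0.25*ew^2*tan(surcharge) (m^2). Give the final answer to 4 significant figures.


edge = 0.055*1.6900 + 0.025 = 0.11795 m
ew = 1.6900 - 2*0.11795 = 1.4541 m
A = 0.25 * 1.4541^2 * tan(28.4720 deg)
A = 0.2867 m^2


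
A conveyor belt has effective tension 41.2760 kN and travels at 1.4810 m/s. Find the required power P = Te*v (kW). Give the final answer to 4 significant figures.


P = Te * v = 41.2760 * 1.4810
P = 61.13 kW


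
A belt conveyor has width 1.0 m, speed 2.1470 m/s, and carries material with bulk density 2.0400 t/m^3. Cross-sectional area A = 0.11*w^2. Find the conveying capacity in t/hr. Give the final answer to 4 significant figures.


A = 0.11 * 1.0^2 = 0.11 m^2
C = 0.11 * 2.1470 * 2.0400 * 3600
C = 1734 t/hr


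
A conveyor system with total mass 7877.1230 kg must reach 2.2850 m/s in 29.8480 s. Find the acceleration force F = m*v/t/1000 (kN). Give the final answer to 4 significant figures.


F = 7877.1230 * 2.2850 / 29.8480 / 1000
F = 0.6030 kN


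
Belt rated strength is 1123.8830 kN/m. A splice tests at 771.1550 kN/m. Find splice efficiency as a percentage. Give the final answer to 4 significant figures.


Eff = 771.1550 / 1123.8830 * 100
Eff = 68.62 %


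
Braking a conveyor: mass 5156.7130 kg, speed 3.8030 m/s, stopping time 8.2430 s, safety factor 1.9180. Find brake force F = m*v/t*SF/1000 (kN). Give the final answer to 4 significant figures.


F = 5156.7130 * 3.8030 / 8.2430 * 1.9180 / 1000
F = 4.563 kN


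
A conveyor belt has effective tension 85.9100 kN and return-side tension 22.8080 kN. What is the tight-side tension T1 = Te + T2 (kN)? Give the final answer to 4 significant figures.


T1 = Te + T2 = 85.9100 + 22.8080
T1 = 108.7 kN


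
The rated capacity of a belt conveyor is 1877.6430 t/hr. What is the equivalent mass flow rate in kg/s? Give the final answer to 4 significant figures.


m_dot = 1877.6430 * 1000 / 3600
m_dot = 521.6 kg/s


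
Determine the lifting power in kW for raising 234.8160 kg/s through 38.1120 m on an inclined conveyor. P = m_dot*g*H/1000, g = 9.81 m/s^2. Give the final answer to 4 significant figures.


P = 234.8160 * 9.81 * 38.1120 / 1000
P = 87.79 kW


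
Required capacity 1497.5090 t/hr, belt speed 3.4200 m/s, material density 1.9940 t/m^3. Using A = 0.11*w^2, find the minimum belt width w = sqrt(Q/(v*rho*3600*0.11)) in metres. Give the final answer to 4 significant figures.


A_req = 1497.5090 / (3.4200 * 1.9940 * 3600) = 0.060998 m^2
w = sqrt(0.060998 / 0.11)
w = 0.7447 m


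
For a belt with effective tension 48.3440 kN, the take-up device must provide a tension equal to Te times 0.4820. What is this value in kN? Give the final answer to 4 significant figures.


T_tu = 48.3440 * 0.4820
T_tu = 23.30 kN


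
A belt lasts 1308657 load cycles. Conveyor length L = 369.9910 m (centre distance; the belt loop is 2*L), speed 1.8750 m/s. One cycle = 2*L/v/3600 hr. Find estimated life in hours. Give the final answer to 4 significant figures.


cycle_time = 2 * 369.9910 / 1.8750 / 3600 = 0.109627 hr
life = 1308657 * 0.109627 = 143500 hours


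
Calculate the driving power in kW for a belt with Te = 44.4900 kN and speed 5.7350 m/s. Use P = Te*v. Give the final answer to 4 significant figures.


P = Te * v = 44.4900 * 5.7350
P = 255.2 kW


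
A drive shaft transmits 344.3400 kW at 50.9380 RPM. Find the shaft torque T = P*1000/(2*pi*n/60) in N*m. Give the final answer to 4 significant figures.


omega = 2*pi*50.9380/60 = 5.33421 rad/s
T = 344.3400*1000 / 5.33421
T = 64550 N*m


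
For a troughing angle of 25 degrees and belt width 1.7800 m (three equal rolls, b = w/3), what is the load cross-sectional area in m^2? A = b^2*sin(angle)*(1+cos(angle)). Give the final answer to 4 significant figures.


b = 1.7800/3 = 0.593333 m
A = 0.593333^2 * sin(25 deg) * (1 + cos(25 deg))
A = 0.2836 m^2


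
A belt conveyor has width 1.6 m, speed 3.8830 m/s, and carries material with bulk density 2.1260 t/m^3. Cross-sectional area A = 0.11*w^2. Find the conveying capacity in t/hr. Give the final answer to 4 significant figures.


A = 0.11 * 1.6^2 = 0.2816 m^2
C = 0.2816 * 3.8830 * 2.1260 * 3600
C = 8369 t/hr


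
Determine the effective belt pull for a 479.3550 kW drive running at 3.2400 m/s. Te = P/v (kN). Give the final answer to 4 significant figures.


Te = P / v = 479.3550 / 3.2400
Te = 147.9 kN


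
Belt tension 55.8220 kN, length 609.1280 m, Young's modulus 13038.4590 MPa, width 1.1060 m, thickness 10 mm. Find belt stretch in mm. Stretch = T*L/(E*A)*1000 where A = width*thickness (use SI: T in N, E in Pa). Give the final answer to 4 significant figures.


A = 1.1060 * 0.01 = 0.01106 m^2
Stretch = 55.8220*1000 * 609.1280 / (13038.4590e6 * 0.01106) * 1000
Stretch = 235.8 mm


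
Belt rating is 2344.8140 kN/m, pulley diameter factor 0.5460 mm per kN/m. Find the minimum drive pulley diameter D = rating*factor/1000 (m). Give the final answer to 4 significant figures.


D = 2344.8140 * 0.5460 / 1000
D = 1.280 m


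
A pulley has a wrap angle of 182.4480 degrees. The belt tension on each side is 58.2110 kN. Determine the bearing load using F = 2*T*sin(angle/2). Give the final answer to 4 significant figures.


F = 2 * 58.2110 * sin(182.4480/2 deg)
F = 116.4 kN


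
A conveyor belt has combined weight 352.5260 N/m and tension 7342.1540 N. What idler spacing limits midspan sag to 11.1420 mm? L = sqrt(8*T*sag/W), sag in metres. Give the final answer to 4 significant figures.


sag = 11.1420/1000 = 0.011142 m
L = sqrt(8 * 7342.1540 * 0.011142 / 352.5260)
L = 1.363 m


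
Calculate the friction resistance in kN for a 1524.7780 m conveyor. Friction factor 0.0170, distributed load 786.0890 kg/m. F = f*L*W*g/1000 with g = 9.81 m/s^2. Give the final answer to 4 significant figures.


F = 0.0170 * 1524.7780 * 786.0890 * 9.81 / 1000
F = 199.9 kN


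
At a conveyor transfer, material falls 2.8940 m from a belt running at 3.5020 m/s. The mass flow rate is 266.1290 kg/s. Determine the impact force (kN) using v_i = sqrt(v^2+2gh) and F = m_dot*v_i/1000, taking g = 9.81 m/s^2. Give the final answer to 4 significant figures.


v_i = sqrt(3.5020^2 + 2*9.81*2.8940) = 8.30929 m/s
F = 266.1290 * 8.30929 / 1000
F = 2.211 kN


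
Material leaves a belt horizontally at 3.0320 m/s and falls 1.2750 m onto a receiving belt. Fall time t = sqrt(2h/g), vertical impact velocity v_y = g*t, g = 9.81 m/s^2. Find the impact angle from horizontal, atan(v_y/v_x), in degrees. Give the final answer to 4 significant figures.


t = sqrt(2*1.2750/9.81) = 0.509842 s
v_y = 9.81 * 0.509842 = 5.00155 m/s
angle = atan(5.00155 / 3.0320) = 58.78 deg


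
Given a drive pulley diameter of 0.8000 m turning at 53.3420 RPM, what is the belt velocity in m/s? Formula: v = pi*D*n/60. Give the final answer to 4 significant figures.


v = pi * 0.8000 * 53.3420 / 60
v = 2.234 m/s


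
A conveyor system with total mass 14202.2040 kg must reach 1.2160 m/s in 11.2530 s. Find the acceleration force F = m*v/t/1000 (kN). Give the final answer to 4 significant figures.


F = 14202.2040 * 1.2160 / 11.2530 / 1000
F = 1.535 kN


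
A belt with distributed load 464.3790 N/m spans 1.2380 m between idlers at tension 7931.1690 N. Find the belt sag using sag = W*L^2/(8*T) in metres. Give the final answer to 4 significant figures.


sag = 464.3790 * 1.2380^2 / (8 * 7931.1690)
sag = 0.01122 m


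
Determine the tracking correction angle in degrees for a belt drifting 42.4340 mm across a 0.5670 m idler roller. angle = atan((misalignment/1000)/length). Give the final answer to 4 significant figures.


misalign_m = 42.4340 / 1000 = 0.042434 m
angle = atan(0.042434 / 0.5670)
angle = 4.280 deg


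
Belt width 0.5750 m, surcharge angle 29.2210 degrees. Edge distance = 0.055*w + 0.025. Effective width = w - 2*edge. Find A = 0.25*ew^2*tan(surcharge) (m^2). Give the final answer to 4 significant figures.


edge = 0.055*0.5750 + 0.025 = 0.056625 m
ew = 0.5750 - 2*0.056625 = 0.46175 m
A = 0.25 * 0.46175^2 * tan(29.2210 deg)
A = 0.02982 m^2


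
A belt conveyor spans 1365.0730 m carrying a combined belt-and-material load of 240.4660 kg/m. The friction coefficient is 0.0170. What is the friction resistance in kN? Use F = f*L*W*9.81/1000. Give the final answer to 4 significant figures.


F = 0.0170 * 1365.0730 * 240.4660 * 9.81 / 1000
F = 54.74 kN


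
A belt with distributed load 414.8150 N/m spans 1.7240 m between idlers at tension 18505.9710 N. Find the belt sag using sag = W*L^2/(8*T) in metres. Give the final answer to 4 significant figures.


sag = 414.8150 * 1.7240^2 / (8 * 18505.9710)
sag = 0.008328 m


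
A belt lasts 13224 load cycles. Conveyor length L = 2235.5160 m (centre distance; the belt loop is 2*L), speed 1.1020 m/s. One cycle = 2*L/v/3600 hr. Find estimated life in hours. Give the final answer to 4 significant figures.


cycle_time = 2 * 2235.5160 / 1.1020 / 3600 = 1.127 hr
life = 13224 * 1.127 = 14900 hours


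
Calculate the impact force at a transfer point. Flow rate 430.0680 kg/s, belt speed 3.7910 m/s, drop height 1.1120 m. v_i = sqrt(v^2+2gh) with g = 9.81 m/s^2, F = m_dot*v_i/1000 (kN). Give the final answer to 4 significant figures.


v_i = sqrt(3.7910^2 + 2*9.81*1.1120) = 6.01574 m/s
F = 430.0680 * 6.01574 / 1000
F = 2.587 kN


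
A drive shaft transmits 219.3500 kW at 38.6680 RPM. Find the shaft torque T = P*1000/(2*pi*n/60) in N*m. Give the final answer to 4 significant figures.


omega = 2*pi*38.6680/60 = 4.0493 rad/s
T = 219.3500*1000 / 4.0493
T = 54170 N*m


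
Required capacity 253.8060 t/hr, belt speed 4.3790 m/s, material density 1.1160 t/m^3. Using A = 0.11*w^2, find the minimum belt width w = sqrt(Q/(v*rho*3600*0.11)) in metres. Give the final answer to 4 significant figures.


A_req = 253.8060 / (4.3790 * 1.1160 * 3600) = 0.0144265 m^2
w = sqrt(0.0144265 / 0.11)
w = 0.3621 m


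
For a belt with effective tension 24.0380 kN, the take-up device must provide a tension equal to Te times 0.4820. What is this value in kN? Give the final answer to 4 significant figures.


T_tu = 24.0380 * 0.4820
T_tu = 11.59 kN


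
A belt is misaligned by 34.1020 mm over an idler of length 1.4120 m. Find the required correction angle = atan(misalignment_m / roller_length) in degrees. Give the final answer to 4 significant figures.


misalign_m = 34.1020 / 1000 = 0.034102 m
angle = atan(0.034102 / 1.4120)
angle = 1.384 deg


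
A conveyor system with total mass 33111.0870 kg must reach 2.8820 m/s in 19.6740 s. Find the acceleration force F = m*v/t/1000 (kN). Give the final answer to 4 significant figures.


F = 33111.0870 * 2.8820 / 19.6740 / 1000
F = 4.850 kN


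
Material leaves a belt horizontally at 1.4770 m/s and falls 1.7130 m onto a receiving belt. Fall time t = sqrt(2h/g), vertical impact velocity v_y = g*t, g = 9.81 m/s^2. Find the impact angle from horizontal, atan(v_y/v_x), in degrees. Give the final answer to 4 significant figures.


t = sqrt(2*1.7130/9.81) = 0.590961 s
v_y = 9.81 * 0.590961 = 5.79733 m/s
angle = atan(5.79733 / 1.4770) = 75.71 deg


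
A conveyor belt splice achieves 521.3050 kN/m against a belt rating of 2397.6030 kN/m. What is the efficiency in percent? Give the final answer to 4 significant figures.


Eff = 521.3050 / 2397.6030 * 100
Eff = 21.74 %


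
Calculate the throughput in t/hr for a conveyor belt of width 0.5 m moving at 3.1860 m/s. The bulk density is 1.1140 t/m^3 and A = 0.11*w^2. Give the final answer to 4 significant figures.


A = 0.11 * 0.5^2 = 0.0275 m^2
C = 0.0275 * 3.1860 * 1.1140 * 3600
C = 351.4 t/hr


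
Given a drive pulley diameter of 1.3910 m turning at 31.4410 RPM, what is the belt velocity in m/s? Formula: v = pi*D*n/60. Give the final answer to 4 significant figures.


v = pi * 1.3910 * 31.4410 / 60
v = 2.290 m/s


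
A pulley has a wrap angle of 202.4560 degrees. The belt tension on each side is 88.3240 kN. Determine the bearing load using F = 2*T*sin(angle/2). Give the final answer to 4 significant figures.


F = 2 * 88.3240 * sin(202.4560/2 deg)
F = 173.3 kN


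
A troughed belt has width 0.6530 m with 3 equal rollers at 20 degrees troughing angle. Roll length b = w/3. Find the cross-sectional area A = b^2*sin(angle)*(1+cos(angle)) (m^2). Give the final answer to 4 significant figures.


b = 0.6530/3 = 0.217667 m
A = 0.217667^2 * sin(20 deg) * (1 + cos(20 deg))
A = 0.03143 m^2


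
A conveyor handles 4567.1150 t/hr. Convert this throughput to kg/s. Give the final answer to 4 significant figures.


m_dot = 4567.1150 * 1000 / 3600
m_dot = 1269 kg/s


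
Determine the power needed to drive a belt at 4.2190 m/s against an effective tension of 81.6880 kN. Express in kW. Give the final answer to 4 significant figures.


P = Te * v = 81.6880 * 4.2190
P = 344.6 kW


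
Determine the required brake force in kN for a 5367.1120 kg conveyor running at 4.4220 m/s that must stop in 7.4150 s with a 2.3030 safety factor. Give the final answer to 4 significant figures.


F = 5367.1120 * 4.4220 / 7.4150 * 2.3030 / 1000
F = 7.371 kN


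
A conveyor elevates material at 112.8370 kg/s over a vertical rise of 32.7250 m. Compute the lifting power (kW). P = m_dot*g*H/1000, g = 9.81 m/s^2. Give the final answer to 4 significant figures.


P = 112.8370 * 9.81 * 32.7250 / 1000
P = 36.22 kW


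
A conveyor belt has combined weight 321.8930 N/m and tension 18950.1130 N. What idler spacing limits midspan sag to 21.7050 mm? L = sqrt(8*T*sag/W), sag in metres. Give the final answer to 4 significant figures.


sag = 21.7050/1000 = 0.021705 m
L = sqrt(8 * 18950.1130 * 0.021705 / 321.8930)
L = 3.197 m


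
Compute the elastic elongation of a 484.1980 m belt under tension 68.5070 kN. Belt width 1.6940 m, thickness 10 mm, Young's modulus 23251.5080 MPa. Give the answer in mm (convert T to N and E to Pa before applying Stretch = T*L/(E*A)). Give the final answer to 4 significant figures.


A = 1.6940 * 0.01 = 0.01694 m^2
Stretch = 68.5070*1000 * 484.1980 / (23251.5080e6 * 0.01694) * 1000
Stretch = 84.22 mm


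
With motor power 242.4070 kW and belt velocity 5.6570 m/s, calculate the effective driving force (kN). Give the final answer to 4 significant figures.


Te = P / v = 242.4070 / 5.6570
Te = 42.85 kN


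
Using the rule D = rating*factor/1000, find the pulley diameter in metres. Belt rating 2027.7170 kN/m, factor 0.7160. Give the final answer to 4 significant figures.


D = 2027.7170 * 0.7160 / 1000
D = 1.452 m


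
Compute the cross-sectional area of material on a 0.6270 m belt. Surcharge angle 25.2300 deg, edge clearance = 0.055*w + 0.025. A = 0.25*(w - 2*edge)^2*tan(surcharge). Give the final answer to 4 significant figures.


edge = 0.055*0.6270 + 0.025 = 0.059485 m
ew = 0.6270 - 2*0.059485 = 0.50803 m
A = 0.25 * 0.50803^2 * tan(25.2300 deg)
A = 0.03040 m^2


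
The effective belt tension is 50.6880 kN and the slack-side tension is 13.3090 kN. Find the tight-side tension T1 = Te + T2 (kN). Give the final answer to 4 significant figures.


T1 = Te + T2 = 50.6880 + 13.3090
T1 = 64.00 kN


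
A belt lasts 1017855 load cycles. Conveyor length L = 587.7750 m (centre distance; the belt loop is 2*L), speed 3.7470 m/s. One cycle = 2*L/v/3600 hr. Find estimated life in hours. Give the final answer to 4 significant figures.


cycle_time = 2 * 587.7750 / 3.7470 / 3600 = 0.0871475 hr
life = 1017855 * 0.0871475 = 88700 hours


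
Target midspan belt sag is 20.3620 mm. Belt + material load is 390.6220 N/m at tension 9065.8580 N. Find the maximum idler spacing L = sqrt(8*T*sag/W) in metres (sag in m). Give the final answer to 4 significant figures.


sag = 20.3620/1000 = 0.020362 m
L = sqrt(8 * 9065.8580 * 0.020362 / 390.6220)
L = 1.944 m


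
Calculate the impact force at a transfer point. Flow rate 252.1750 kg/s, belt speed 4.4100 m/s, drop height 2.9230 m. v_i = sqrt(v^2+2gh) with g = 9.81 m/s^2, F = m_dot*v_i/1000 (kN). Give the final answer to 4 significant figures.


v_i = sqrt(4.4100^2 + 2*9.81*2.9230) = 8.76341 m/s
F = 252.1750 * 8.76341 / 1000
F = 2.210 kN


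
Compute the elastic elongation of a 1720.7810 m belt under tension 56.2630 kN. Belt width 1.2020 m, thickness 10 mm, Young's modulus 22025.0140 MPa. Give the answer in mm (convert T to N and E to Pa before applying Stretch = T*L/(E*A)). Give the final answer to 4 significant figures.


A = 1.2020 * 0.01 = 0.01202 m^2
Stretch = 56.2630*1000 * 1720.7810 / (22025.0140e6 * 0.01202) * 1000
Stretch = 365.7 mm


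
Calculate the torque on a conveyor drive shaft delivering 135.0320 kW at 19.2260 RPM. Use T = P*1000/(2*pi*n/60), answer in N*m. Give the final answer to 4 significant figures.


omega = 2*pi*19.2260/60 = 2.01334 rad/s
T = 135.0320*1000 / 2.01334
T = 67070 N*m


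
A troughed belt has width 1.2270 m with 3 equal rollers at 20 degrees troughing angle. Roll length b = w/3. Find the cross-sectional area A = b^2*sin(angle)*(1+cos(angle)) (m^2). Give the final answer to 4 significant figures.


b = 1.2270/3 = 0.409 m
A = 0.409^2 * sin(20 deg) * (1 + cos(20 deg))
A = 0.1110 m^2


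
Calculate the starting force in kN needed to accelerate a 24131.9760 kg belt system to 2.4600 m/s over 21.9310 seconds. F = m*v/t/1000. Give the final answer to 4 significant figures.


F = 24131.9760 * 2.4600 / 21.9310 / 1000
F = 2.707 kN


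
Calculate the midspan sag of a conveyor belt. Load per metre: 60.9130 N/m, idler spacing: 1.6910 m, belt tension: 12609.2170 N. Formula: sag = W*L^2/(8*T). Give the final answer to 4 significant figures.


sag = 60.9130 * 1.6910^2 / (8 * 12609.2170)
sag = 0.001727 m


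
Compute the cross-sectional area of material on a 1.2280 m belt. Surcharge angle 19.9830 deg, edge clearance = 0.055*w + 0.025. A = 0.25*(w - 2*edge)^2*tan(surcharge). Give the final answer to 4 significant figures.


edge = 0.055*1.2280 + 0.025 = 0.09254 m
ew = 1.2280 - 2*0.09254 = 1.04292 m
A = 0.25 * 1.04292^2 * tan(19.9830 deg)
A = 0.09888 m^2


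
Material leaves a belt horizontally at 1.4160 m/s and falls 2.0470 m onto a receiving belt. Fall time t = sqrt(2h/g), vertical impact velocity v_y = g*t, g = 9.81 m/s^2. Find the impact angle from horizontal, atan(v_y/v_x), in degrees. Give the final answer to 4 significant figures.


t = sqrt(2*2.0470/9.81) = 0.64601 s
v_y = 9.81 * 0.64601 = 6.33736 m/s
angle = atan(6.33736 / 1.4160) = 77.40 deg


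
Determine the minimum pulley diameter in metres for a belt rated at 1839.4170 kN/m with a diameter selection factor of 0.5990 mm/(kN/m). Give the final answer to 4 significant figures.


D = 1839.4170 * 0.5990 / 1000
D = 1.102 m


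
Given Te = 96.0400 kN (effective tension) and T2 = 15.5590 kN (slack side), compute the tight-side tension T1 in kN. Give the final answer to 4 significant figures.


T1 = Te + T2 = 96.0400 + 15.5590
T1 = 111.6 kN


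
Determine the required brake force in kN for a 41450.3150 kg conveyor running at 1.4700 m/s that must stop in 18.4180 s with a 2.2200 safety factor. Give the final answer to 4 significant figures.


F = 41450.3150 * 1.4700 / 18.4180 * 2.2200 / 1000
F = 7.344 kN


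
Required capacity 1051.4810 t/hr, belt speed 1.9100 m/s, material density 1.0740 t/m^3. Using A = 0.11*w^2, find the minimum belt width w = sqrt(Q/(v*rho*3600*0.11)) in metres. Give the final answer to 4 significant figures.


A_req = 1051.4810 / (1.9100 * 1.0740 * 3600) = 0.142384 m^2
w = sqrt(0.142384 / 0.11)
w = 1.138 m


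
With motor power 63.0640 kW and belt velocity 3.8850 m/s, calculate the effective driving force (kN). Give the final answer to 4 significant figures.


Te = P / v = 63.0640 / 3.8850
Te = 16.23 kN


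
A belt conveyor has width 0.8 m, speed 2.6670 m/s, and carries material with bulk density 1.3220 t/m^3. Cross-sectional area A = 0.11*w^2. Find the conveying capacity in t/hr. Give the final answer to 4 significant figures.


A = 0.11 * 0.8^2 = 0.0704 m^2
C = 0.0704 * 2.6670 * 1.3220 * 3600
C = 893.6 t/hr


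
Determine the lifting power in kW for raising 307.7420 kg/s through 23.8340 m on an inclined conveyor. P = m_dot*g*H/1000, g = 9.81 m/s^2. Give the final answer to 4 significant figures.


P = 307.7420 * 9.81 * 23.8340 / 1000
P = 71.95 kW


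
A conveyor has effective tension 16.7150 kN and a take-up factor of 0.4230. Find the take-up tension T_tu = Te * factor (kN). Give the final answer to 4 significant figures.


T_tu = 16.7150 * 0.4230
T_tu = 7.070 kN


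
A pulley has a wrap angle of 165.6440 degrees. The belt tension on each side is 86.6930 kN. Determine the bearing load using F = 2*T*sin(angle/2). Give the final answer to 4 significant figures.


F = 2 * 86.6930 * sin(165.6440/2 deg)
F = 172.0 kN


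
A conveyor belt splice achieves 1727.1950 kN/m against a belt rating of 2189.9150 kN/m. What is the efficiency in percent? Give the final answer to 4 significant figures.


Eff = 1727.1950 / 2189.9150 * 100
Eff = 78.87 %


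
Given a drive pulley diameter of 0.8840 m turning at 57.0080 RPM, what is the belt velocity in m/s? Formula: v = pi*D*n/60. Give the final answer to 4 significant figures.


v = pi * 0.8840 * 57.0080 / 60
v = 2.639 m/s


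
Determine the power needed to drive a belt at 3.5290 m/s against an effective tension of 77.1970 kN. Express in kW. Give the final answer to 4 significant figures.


P = Te * v = 77.1970 * 3.5290
P = 272.4 kW


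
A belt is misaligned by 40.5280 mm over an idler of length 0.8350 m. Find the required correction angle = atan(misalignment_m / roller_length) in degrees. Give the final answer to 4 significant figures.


misalign_m = 40.5280 / 1000 = 0.040528 m
angle = atan(0.040528 / 0.8350)
angle = 2.779 deg


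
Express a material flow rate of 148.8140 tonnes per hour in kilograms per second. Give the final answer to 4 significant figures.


m_dot = 148.8140 * 1000 / 3600
m_dot = 41.34 kg/s


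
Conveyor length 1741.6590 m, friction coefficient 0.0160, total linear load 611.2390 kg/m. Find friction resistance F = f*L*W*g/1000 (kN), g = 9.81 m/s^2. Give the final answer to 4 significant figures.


F = 0.0160 * 1741.6590 * 611.2390 * 9.81 / 1000
F = 167.1 kN


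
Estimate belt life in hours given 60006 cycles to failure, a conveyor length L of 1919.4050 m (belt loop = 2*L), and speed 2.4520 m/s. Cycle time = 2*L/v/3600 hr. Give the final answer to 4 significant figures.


cycle_time = 2 * 1919.4050 / 2.4520 / 3600 = 0.434884 hr
life = 60006 * 0.434884 = 26100 hours


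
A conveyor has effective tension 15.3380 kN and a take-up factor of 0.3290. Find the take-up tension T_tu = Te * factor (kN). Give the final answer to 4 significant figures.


T_tu = 15.3380 * 0.3290
T_tu = 5.046 kN


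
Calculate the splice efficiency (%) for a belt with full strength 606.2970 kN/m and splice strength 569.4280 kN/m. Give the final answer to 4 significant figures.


Eff = 569.4280 / 606.2970 * 100
Eff = 93.92 %


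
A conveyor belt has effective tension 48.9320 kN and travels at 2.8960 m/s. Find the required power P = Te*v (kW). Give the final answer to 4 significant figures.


P = Te * v = 48.9320 * 2.8960
P = 141.7 kW


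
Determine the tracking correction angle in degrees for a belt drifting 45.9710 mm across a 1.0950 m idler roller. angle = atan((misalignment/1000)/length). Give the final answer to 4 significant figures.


misalign_m = 45.9710 / 1000 = 0.045971 m
angle = atan(0.045971 / 1.0950)
angle = 2.404 deg


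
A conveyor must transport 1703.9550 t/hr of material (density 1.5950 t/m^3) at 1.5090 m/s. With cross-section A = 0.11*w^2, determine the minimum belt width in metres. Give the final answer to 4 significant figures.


A_req = 1703.9550 / (1.5090 * 1.5950 * 3600) = 0.196655 m^2
w = sqrt(0.196655 / 0.11)
w = 1.337 m


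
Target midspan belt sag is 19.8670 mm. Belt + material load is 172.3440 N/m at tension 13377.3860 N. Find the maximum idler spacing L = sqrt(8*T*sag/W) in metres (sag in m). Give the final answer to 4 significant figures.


sag = 19.8670/1000 = 0.019867 m
L = sqrt(8 * 13377.3860 * 0.019867 / 172.3440)
L = 3.512 m


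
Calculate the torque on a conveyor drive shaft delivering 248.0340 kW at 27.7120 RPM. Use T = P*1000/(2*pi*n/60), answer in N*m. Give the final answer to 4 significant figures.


omega = 2*pi*27.7120/60 = 2.90199 rad/s
T = 248.0340*1000 / 2.90199
T = 85470 N*m


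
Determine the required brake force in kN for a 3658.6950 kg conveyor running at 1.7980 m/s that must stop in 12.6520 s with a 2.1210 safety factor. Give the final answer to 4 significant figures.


F = 3658.6950 * 1.7980 / 12.6520 * 2.1210 / 1000
F = 1.103 kN


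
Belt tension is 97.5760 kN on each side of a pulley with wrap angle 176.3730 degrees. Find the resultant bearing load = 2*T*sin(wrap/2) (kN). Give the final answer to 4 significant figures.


F = 2 * 97.5760 * sin(176.3730/2 deg)
F = 195.1 kN


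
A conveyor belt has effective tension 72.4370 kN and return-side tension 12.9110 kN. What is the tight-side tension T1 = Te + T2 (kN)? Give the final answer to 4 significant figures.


T1 = Te + T2 = 72.4370 + 12.9110
T1 = 85.35 kN


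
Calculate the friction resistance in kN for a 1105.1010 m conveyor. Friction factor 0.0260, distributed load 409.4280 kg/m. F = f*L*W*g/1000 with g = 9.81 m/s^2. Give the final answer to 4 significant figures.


F = 0.0260 * 1105.1010 * 409.4280 * 9.81 / 1000
F = 115.4 kN


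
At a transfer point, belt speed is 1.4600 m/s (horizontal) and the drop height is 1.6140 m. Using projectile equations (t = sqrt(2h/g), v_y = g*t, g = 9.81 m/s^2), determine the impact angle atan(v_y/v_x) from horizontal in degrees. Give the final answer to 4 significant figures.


t = sqrt(2*1.6140/9.81) = 0.573631 s
v_y = 9.81 * 0.573631 = 5.62732 m/s
angle = atan(5.62732 / 1.4600) = 75.46 deg


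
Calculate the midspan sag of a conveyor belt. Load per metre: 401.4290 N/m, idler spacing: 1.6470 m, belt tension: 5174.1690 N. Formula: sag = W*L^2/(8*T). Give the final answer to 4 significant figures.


sag = 401.4290 * 1.6470^2 / (8 * 5174.1690)
sag = 0.02631 m


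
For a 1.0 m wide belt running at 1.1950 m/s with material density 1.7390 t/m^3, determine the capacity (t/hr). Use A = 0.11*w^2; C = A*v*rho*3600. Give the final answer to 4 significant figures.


A = 0.11 * 1.0^2 = 0.11 m^2
C = 0.11 * 1.1950 * 1.7390 * 3600
C = 822.9 t/hr


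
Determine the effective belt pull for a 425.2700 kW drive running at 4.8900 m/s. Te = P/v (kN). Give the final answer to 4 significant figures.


Te = P / v = 425.2700 / 4.8900
Te = 86.97 kN


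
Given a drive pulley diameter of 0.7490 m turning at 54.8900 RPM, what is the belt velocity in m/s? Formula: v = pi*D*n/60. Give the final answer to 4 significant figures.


v = pi * 0.7490 * 54.8900 / 60
v = 2.153 m/s


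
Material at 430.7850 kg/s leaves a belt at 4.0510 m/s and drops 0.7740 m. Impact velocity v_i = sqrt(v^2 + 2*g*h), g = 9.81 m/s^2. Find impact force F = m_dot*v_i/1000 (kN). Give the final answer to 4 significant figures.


v_i = sqrt(4.0510^2 + 2*9.81*0.7740) = 5.62107 m/s
F = 430.7850 * 5.62107 / 1000
F = 2.421 kN


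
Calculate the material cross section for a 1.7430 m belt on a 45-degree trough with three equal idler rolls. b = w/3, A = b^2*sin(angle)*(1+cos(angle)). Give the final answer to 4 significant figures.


b = 1.7430/3 = 0.581 m
A = 0.581^2 * sin(45 deg) * (1 + cos(45 deg))
A = 0.4075 m^2


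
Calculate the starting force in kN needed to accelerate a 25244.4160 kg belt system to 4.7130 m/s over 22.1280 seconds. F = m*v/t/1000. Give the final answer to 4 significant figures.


F = 25244.4160 * 4.7130 / 22.1280 / 1000
F = 5.377 kN


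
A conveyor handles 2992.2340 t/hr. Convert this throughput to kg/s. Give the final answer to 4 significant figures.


m_dot = 2992.2340 * 1000 / 3600
m_dot = 831.2 kg/s


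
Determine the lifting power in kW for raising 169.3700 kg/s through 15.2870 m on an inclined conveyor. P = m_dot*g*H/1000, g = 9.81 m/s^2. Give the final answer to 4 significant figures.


P = 169.3700 * 9.81 * 15.2870 / 1000
P = 25.40 kW


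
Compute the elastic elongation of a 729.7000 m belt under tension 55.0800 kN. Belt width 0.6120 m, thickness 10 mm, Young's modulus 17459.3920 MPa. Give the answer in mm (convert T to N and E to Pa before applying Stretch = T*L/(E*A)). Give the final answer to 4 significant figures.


A = 0.6120 * 0.01 = 0.00612 m^2
Stretch = 55.0800*1000 * 729.7000 / (17459.3920e6 * 0.00612) * 1000
Stretch = 376.1 mm


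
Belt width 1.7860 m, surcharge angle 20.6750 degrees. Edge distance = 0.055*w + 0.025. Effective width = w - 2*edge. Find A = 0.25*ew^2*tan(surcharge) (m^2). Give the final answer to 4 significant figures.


edge = 0.055*1.7860 + 0.025 = 0.12323 m
ew = 1.7860 - 2*0.12323 = 1.53954 m
A = 0.25 * 1.53954^2 * tan(20.6750 deg)
A = 0.2236 m^2


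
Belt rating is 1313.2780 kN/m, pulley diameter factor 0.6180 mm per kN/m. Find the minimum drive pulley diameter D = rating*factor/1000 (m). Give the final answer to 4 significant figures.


D = 1313.2780 * 0.6180 / 1000
D = 0.8116 m


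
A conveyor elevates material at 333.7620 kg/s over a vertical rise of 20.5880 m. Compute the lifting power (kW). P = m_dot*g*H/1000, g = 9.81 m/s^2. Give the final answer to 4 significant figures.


P = 333.7620 * 9.81 * 20.5880 / 1000
P = 67.41 kW


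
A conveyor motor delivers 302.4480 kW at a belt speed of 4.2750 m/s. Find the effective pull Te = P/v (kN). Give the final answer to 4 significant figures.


Te = P / v = 302.4480 / 4.2750
Te = 70.75 kN


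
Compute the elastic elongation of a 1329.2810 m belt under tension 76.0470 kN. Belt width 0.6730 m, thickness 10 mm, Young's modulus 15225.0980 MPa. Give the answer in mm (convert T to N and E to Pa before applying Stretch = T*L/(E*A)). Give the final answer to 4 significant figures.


A = 0.6730 * 0.01 = 0.00673 m^2
Stretch = 76.0470*1000 * 1329.2810 / (15225.0980e6 * 0.00673) * 1000
Stretch = 986.6 mm


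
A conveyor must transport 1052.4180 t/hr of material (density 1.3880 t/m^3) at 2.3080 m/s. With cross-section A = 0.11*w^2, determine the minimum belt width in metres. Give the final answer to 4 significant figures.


A_req = 1052.4180 / (2.3080 * 1.3880 * 3600) = 0.0912558 m^2
w = sqrt(0.0912558 / 0.11)
w = 0.9108 m


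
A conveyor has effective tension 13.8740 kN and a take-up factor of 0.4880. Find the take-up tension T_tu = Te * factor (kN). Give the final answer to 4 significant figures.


T_tu = 13.8740 * 0.4880
T_tu = 6.771 kN


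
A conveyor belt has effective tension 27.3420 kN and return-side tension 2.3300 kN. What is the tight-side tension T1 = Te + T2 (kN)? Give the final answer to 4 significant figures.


T1 = Te + T2 = 27.3420 + 2.3300
T1 = 29.67 kN


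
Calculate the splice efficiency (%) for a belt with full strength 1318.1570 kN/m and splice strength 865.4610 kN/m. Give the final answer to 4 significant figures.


Eff = 865.4610 / 1318.1570 * 100
Eff = 65.66 %


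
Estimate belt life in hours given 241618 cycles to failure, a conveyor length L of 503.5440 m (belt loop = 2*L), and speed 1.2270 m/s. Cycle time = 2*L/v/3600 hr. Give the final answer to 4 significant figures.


cycle_time = 2 * 503.5440 / 1.2270 / 3600 = 0.227992 hr
life = 241618 * 0.227992 = 55090 hours


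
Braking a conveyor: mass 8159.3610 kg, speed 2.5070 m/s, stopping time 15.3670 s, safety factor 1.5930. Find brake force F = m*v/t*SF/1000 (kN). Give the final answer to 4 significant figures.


F = 8159.3610 * 2.5070 / 15.3670 * 1.5930 / 1000
F = 2.120 kN


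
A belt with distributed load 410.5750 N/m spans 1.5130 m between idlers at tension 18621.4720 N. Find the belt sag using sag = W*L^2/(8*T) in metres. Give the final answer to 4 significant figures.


sag = 410.5750 * 1.5130^2 / (8 * 18621.4720)
sag = 0.006309 m


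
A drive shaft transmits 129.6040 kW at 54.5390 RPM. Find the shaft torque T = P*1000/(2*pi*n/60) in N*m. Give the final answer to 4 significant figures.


omega = 2*pi*54.5390/60 = 5.71131 rad/s
T = 129.6040*1000 / 5.71131
T = 22690 N*m


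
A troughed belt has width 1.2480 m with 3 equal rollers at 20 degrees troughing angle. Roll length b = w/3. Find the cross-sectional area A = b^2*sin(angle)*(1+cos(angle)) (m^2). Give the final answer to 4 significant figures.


b = 1.2480/3 = 0.416 m
A = 0.416^2 * sin(20 deg) * (1 + cos(20 deg))
A = 0.1148 m^2


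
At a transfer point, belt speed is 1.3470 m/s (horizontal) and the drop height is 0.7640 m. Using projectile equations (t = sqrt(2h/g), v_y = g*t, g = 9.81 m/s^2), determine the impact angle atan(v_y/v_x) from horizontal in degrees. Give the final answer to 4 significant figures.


t = sqrt(2*0.7640/9.81) = 0.394664 s
v_y = 9.81 * 0.394664 = 3.87165 m/s
angle = atan(3.87165 / 1.3470) = 70.82 deg


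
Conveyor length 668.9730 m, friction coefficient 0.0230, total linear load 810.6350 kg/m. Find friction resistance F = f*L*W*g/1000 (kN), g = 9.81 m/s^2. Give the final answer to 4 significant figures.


F = 0.0230 * 668.9730 * 810.6350 * 9.81 / 1000
F = 122.4 kN


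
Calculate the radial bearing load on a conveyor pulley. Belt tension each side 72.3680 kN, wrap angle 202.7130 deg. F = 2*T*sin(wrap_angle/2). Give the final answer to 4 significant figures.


F = 2 * 72.3680 * sin(202.7130/2 deg)
F = 141.9 kN


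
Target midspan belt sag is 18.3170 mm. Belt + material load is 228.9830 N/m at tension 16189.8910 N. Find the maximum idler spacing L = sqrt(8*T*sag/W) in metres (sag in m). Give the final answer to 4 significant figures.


sag = 18.3170/1000 = 0.018317 m
L = sqrt(8 * 16189.8910 * 0.018317 / 228.9830)
L = 3.219 m


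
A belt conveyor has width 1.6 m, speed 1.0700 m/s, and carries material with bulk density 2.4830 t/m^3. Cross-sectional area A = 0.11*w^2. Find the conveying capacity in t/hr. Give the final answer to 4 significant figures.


A = 0.11 * 1.6^2 = 0.2816 m^2
C = 0.2816 * 1.0700 * 2.4830 * 3600
C = 2693 t/hr


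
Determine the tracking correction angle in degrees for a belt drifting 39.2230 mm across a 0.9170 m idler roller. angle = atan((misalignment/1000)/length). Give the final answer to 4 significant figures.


misalign_m = 39.2230 / 1000 = 0.039223 m
angle = atan(0.039223 / 0.9170)
angle = 2.449 deg


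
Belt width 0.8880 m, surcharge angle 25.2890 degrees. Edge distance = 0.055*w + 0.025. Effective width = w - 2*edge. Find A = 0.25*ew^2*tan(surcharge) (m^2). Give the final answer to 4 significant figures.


edge = 0.055*0.8880 + 0.025 = 0.07384 m
ew = 0.8880 - 2*0.07384 = 0.74032 m
A = 0.25 * 0.74032^2 * tan(25.2890 deg)
A = 0.06474 m^2


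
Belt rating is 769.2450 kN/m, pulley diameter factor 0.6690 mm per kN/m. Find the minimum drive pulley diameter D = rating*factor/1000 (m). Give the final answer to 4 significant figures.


D = 769.2450 * 0.6690 / 1000
D = 0.5146 m


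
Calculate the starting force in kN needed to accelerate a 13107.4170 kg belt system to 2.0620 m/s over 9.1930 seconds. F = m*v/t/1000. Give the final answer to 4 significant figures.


F = 13107.4170 * 2.0620 / 9.1930 / 1000
F = 2.940 kN


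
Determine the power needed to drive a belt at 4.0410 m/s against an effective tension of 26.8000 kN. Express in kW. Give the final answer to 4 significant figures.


P = Te * v = 26.8000 * 4.0410
P = 108.3 kW


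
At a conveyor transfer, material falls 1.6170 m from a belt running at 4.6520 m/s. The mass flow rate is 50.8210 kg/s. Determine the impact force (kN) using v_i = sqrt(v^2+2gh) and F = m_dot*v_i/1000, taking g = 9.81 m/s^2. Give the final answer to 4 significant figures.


v_i = sqrt(4.6520^2 + 2*9.81*1.6170) = 7.30525 m/s
F = 50.8210 * 7.30525 / 1000
F = 0.3713 kN


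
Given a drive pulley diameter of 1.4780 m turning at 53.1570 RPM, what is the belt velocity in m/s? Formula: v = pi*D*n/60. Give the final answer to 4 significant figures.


v = pi * 1.4780 * 53.1570 / 60
v = 4.114 m/s


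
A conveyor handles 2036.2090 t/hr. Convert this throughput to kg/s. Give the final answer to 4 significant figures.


m_dot = 2036.2090 * 1000 / 3600
m_dot = 565.6 kg/s


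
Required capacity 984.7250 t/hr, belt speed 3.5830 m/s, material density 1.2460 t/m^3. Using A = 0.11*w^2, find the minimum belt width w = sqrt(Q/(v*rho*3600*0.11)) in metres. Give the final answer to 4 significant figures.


A_req = 984.7250 / (3.5830 * 1.2460 * 3600) = 0.06127 m^2
w = sqrt(0.06127 / 0.11)
w = 0.7463 m


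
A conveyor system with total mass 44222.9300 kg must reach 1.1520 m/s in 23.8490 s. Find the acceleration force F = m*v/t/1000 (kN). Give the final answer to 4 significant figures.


F = 44222.9300 * 1.1520 / 23.8490 / 1000
F = 2.136 kN


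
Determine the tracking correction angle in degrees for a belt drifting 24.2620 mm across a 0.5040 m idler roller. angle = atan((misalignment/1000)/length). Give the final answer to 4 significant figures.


misalign_m = 24.2620 / 1000 = 0.024262 m
angle = atan(0.024262 / 0.5040)
angle = 2.756 deg


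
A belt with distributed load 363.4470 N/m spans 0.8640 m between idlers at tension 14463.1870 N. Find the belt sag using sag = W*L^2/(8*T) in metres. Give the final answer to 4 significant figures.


sag = 363.4470 * 0.8640^2 / (8 * 14463.1870)
sag = 0.002345 m


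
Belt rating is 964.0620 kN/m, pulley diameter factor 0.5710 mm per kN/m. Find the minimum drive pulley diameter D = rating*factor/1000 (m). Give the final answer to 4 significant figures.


D = 964.0620 * 0.5710 / 1000
D = 0.5505 m


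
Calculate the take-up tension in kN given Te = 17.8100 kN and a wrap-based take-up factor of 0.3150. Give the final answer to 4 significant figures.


T_tu = 17.8100 * 0.3150
T_tu = 5.610 kN


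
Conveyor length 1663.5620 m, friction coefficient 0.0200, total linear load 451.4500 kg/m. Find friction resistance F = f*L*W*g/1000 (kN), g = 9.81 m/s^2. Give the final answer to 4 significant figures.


F = 0.0200 * 1663.5620 * 451.4500 * 9.81 / 1000
F = 147.3 kN


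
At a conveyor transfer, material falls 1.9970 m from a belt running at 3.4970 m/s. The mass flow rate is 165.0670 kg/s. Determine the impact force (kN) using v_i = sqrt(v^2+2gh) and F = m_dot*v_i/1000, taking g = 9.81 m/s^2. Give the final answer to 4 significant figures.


v_i = sqrt(3.4970^2 + 2*9.81*1.9970) = 7.17009 m/s
F = 165.0670 * 7.17009 / 1000
F = 1.184 kN


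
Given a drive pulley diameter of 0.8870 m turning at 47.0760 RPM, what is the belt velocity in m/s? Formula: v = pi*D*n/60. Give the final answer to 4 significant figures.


v = pi * 0.8870 * 47.0760 / 60
v = 2.186 m/s


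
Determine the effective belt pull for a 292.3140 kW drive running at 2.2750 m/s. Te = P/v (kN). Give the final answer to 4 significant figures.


Te = P / v = 292.3140 / 2.2750
Te = 128.5 kN


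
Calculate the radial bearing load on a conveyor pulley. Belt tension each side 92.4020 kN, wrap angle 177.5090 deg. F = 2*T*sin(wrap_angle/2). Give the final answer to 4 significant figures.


F = 2 * 92.4020 * sin(177.5090/2 deg)
F = 184.8 kN


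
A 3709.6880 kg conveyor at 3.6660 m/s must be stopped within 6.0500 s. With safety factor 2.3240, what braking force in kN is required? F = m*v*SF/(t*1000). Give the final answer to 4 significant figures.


F = 3709.6880 * 3.6660 / 6.0500 * 2.3240 / 1000
F = 5.224 kN
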